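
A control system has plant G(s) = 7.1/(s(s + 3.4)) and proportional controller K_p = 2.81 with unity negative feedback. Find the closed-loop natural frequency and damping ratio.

1 + K_p·G(s) = 0 gives s² + 3.4s + 19.95 = 0.
So ω_n² = 19.95 ⇒ ω_n = 4.467 rad/s, and ζ = 3.4/(2ω_n) = 0.381.

ω_n = 4.47 rad/s, ζ = 0.381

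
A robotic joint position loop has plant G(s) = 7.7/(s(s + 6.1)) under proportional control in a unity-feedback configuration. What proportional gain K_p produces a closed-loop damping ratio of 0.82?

K_p = 1.8

Closed-loop characteristic equation: s² + 6.1s + K_p·7.7 = 0.
So ω_n = √(7.7K_p) and 2ζω_n = 6.1, giving ζ = 6.1/(2√(7.7K_p)).
Setting ζ = 0.82: √(7.7K_p) = 6.1/(2·0.82) = 3.72, so K_p = 13.83/7.7 = 1.8.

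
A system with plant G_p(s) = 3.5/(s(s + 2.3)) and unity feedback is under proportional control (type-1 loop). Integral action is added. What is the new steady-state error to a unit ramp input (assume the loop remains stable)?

0

The integrator raises the loop to type 2, so K_v → ∞ and e_ss to a ramp is zero.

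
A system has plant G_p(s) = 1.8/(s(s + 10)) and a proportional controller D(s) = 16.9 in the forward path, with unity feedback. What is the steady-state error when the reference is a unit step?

The open loop D(s)G_p(s) has a pole at the origin (type 1), so the static position error constant is infinite and e_ss = 1/(1+∞) = 0.

0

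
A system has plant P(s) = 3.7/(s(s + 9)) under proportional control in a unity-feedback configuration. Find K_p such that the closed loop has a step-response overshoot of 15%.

K_p = 20.5

From %OS = 100·exp(−πζ/√(1−ζ²)) = 15%, ζ = −ln(0.15)/√(π²+ln²(0.15)) = 0.5169.
Characteristic equation s² + 9s + 3.7K_p = 0 gives ζ = 9/(2√(3.7K_p)).
Setting ζ = 0.5169: √(3.7K_p) = 9/(2·0.5169) = 8.705, so K_p = 75.78/3.7 = 20.5.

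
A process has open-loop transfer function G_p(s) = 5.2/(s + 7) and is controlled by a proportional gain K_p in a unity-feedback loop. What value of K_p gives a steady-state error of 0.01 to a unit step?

K_p = 133

Steady-state error for a unit step on this type-0 loop is 1/(1 + K_p·G_p(0)).
G_p(0) = 0.7429. Require 1/(1 + K_p·0.7429) = 0.01, so 1 + 0.7429·K_p = 100.
K_p = (100 − 1)/0.7429 = 133.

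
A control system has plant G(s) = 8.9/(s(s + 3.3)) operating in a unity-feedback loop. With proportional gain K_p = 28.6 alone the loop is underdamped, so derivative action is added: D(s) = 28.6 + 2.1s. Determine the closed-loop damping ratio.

Forward path: (28.6 + 2.1s)·8.9/(s(s+3.3)). The closed-loop characteristic equation is s² + (3.3 + 8.9·2.1)s + 8.9·28.6 = 0.
That is s² + 21.99s + 254.5 = 0, so ω_n = 15.95 rad/s and ζ = 21.99/(2·15.95) = 0.6892.

ζ = 0.689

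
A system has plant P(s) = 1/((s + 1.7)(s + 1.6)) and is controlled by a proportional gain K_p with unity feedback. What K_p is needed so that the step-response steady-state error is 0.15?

K_p = 15.4

Steady-state error for a unit step on this type-0 loop is 1/(1 + K_p·P(0)).
P(0) = 0.3676. Require 1/(1 + K_p·0.3676) = 0.15, so 1 + 0.3676·K_p = 6.667.
K_p = (6.667 − 1)/0.3676 = 15.4.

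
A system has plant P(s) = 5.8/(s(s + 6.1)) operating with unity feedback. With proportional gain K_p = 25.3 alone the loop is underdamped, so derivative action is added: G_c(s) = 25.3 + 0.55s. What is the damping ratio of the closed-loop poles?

Forward path: (25.3 + 0.55s)·5.8/(s(s+6.1)). The closed-loop characteristic equation is s² + (6.1 + 5.8·0.55)s + 5.8·25.3 = 0.
That is s² + 9.29s + 146.7 = 0, so ω_n = 12.11 rad/s and ζ = 9.29/(2·12.11) = 0.3835.

ζ = 0.383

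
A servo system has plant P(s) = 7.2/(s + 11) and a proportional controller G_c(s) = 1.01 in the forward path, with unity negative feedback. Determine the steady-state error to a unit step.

0.602

The loop is type 0. Static position error constant K_pos = G_c(0)·P(0) = 1.01·0.6545 = 0.6611.
Steady-state error to a unit step: e_ss = 1/(1+K_pos) = 1/1.661 = 0.602.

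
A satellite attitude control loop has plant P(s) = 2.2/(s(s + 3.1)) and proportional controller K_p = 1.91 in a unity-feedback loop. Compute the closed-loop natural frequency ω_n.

ω_n = 2.05 rad/s

1 + K_p·P(s) = 0 gives s² + 3.1s + 4.202 = 0.
Matching s² + 2ζω_n s + ω_n²: ω_n = √4.202 = 2.05 rad/s and 2ζω_n = 3.1, so ζ = 3.1/(2·2.05) = 0.756.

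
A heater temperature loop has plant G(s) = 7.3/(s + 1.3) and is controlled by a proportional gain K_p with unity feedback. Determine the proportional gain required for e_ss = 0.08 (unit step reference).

The loop is type 0, so e_ss(step) = 1/(1 + K_pos) with K_pos = K_p·G(0).
G(0) = 5.615. Require 1/(1 + K_p·5.615) = 0.08, so 1 + 5.615·K_p = 12.5.
K_p = (12.5 − 1)/5.615 = 2.05.

K_p = 2.05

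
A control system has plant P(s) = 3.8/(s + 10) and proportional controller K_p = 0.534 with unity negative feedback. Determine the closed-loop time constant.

τ = 0.0831 s

Closed-loop transfer function: T(s) = K_p·P(s)/(1 + K_p·P(s)) = 2.029/(s + 10 + 2.029) = 2.029/(s + 12.03).
Time constant τ = 1/12.03 = 0.0831 s.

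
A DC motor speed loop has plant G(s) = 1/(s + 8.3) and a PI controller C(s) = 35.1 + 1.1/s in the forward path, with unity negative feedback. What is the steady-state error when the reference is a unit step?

0

The open loop C(s)G(s) has a pole at the origin (type 1), so the static position error constant is infinite and e_ss = 1/(1+∞) = 0.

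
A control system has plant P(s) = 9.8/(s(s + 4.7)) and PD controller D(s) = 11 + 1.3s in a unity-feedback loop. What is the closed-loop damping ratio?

Forward path: (11 + 1.3s)·9.8/(s(s+4.7)). The closed-loop characteristic equation is s² + (4.7 + 9.8·1.3)s + 9.8·11 = 0.
That is s² + 17.44s + 107.8 = 0, so ω_n = 10.38 rad/s and ζ = 17.44/(2·10.38) = 0.8399.

ζ = 0.84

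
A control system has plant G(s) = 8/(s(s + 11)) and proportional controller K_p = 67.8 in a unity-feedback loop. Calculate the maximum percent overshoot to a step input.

From 1 + K_pG(s) = 0: s² + 11s + 542.4 = 0 ⇒ ω_n = 23.29, ζ = 0.2362.
%OS = 100·exp(−πζ/√(1−ζ²)) = 100·exp(−π·0.2362/√0.9442) = 46.6%.

46.6%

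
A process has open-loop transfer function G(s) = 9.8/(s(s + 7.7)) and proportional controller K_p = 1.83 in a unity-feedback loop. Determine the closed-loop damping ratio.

With unity feedback the closed-loop characteristic equation is s² + 7.7s + 1.83·9.8 = s² + 7.7s + 17.93 = 0.
So ω_n² = 17.93 ⇒ ω_n = 4.235 rad/s, and ζ = 7.7/(2ω_n) = 0.909.

ζ = 0.909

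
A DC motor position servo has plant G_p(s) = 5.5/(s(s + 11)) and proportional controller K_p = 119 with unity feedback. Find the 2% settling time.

The closed-loop denominator s² + 11s + 654.5 gives ω_n = √654.5 = 25.58 and ζ = 11/(2ω_n) = 0.215.
2% settling time T_s ≈ 4/(ζω_n) = 4/5.5 = 0.727 s.

T_s ≈ 0.727 s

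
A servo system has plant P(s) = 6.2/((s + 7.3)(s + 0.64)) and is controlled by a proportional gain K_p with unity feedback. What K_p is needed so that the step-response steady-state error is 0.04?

K_p = 18.1

The loop is type 0, so e_ss(step) = 1/(1 + K_pos) with K_pos = K_p·P(0).
P(0) = 1.327. Require 1/(1 + K_p·1.327) = 0.04, so 1 + 1.327·K_p = 25.
K_p = (25 − 1)/1.327 = 18.1.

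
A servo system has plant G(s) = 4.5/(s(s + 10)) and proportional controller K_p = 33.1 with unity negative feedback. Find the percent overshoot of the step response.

From 1 + K_pG(s) = 0: s² + 10s + 149 = 0 ⇒ ω_n = 12.2, ζ = 0.4097.
%OS = 100·exp(−πζ/√(1−ζ²)) = 100·exp(−π·0.4097/√0.8322) = 24.4%.

24.4%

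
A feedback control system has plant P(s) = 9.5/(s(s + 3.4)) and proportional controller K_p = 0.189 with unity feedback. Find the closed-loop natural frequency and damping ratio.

ω_n = 1.34 rad/s, ζ = 1.27

1 + K_p·P(s) = 0 gives s² + 3.4s + 1.796 = 0.
So ω_n² = 1.796 ⇒ ω_n = 1.34 rad/s, and ζ = 3.4/(2ω_n) = 1.27.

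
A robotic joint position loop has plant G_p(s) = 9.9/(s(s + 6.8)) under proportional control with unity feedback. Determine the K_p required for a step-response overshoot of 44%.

K_p = 18.3

From %OS = 100·exp(−πζ/√(1−ζ²)) = 44%, ζ = −ln(0.44)/√(π²+ln²(0.44)) = 0.2528.
Characteristic equation s² + 6.8s + 9.9K_p = 0 gives ζ = 6.8/(2√(9.9K_p)).
Setting ζ = 0.2528: √(9.9K_p) = 6.8/(2·0.2528) = 13.45, so K_p = 180.8/9.9 = 18.3.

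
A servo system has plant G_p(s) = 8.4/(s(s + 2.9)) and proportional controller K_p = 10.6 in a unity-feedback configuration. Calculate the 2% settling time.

From 1 + K_pG_p(s) = 0: s² + 2.9s + 89.04 = 0 ⇒ ω_n = 9.436, ζ = 0.1537.
2% settling time T_s ≈ 4/(ζω_n) = 4/1.45 = 2.76 s.

T_s ≈ 2.76 s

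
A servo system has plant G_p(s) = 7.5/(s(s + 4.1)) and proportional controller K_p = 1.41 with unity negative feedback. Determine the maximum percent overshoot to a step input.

Closed-loop characteristic equation: s² + 4.1s + 10.57 = 0, so ω_n = 3.252 rad/s and ζ = 4.1/(2·3.252) = 0.6304.
%OS = 100·exp(−πζ/√(1−ζ²)) = 100·exp(−π·0.6304/√0.6026) = 7.8%.

7.8%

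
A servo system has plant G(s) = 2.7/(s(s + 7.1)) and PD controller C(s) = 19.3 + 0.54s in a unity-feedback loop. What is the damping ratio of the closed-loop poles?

Forward path: (19.3 + 0.54s)·2.7/(s(s+7.1)). The closed-loop characteristic equation is s² + (7.1 + 2.7·0.54)s + 2.7·19.3 = 0.
That is s² + 8.558s + 52.11 = 0, so ω_n = 7.219 rad/s and ζ = 8.558/(2·7.219) = 0.5928.

ζ = 0.593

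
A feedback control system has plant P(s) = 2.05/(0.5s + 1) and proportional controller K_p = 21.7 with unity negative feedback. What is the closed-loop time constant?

Closed loop: T(s) = K_p·P/(1+K_p·P) = 44.48/(0.5s + 1 + 44.48), with pole at s = −(1 + 44.48)/0.5 = −90.97.
Closed-loop time constant τ = 1/90.97 = 0.011 s.

τ = 0.011 s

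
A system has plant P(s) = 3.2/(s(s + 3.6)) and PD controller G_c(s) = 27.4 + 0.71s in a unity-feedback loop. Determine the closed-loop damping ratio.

ζ = 0.314

Forward path: (27.4 + 0.71s)·3.2/(s(s+3.6)). The closed-loop characteristic equation is s² + (3.6 + 3.2·0.71)s + 3.2·27.4 = 0.
That is s² + 5.872s + 87.68 = 0, so ω_n = 9.364 rad/s and ζ = 5.872/(2·9.364) = 0.3135.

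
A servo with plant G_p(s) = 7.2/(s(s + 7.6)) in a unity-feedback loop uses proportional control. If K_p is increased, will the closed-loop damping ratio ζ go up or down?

ζ = 7.6/(2√(7.2K_p)); increasing K_p raises the denominator, so ζ falls.

decrease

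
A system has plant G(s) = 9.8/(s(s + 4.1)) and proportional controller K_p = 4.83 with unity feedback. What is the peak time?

T_p = 0.478 s

The closed-loop denominator s² + 4.1s + 47.33 gives ω_n = √47.33 = 6.88 and ζ = 4.1/(2ω_n) = 0.298.
Damped frequency ω_d = ω_n√(1−ζ²) = 6.567 rad/s, so peak time T_p = π/ω_d = 0.478 s.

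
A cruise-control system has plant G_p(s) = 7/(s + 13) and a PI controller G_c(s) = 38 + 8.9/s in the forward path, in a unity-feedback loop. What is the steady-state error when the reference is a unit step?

The open loop G_c(s)G_p(s) has a pole at the origin (type 1), so the static position error constant is infinite and e_ss = 1/(1+∞) = 0.

0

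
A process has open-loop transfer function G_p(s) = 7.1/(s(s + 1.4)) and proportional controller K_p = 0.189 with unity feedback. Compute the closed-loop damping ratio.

The closed-loop denominator is s(s+1.4) + 0.189·7.1 = s² + 1.4s + 1.342.
Matching s² + 2ζω_n s + ω_n²: ω_n = √1.342 = 1.158 rad/s and 2ζω_n = 1.4, so ζ = 1.4/(2·1.158) = 0.604.

ζ = 0.604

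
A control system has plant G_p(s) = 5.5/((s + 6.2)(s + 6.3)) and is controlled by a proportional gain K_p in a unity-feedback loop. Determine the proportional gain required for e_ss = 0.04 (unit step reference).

K_p = 170

Steady-state error for a unit step on this type-0 loop is 1/(1 + K_p·G_p(0)).
G_p(0) = 0.1408. Require 1/(1 + K_p·0.1408) = 0.04, so 1 + 0.1408·K_p = 25.
K_p = (25 − 1)/0.1408 = 170.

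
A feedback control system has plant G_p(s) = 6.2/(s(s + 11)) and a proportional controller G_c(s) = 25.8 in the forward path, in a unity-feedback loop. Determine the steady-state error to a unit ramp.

0.0688

The loop has one pole at the origin (type 1). Velocity error constant K_v = lim_{s→0} s·G_c(s)G_p(s) = 25.8·6.2/11 = 14.54.
Steady-state error to a unit ramp: e_ss = 1/K_v = 0.0688.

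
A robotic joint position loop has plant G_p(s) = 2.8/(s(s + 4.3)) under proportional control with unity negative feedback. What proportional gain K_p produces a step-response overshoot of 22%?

K_p = 8.76

From %OS = 100·exp(−πζ/√(1−ζ²)) = 22%, ζ = −ln(0.22)/√(π²+ln²(0.22)) = 0.4342.
Characteristic equation s² + 4.3s + 2.8K_p = 0 gives ζ = 4.3/(2√(2.8K_p)).
Setting ζ = 0.4342: √(2.8K_p) = 4.3/(2·0.4342) = 4.952, so K_p = 24.52/2.8 = 8.76.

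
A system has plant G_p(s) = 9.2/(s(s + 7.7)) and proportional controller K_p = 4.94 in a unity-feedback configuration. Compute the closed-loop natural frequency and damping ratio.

With unity feedback the closed-loop characteristic equation is s² + 7.7s + 4.94·9.2 = s² + 7.7s + 45.45 = 0.
Matching s² + 2ζω_n s + ω_n²: ω_n = √45.45 = 6.742 rad/s and 2ζω_n = 7.7, so ζ = 7.7/(2·6.742) = 0.571.

ω_n = 6.74 rad/s, ζ = 0.571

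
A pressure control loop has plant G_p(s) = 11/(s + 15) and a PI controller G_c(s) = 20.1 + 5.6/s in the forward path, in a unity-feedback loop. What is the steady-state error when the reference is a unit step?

0

The open loop G_c(s)G_p(s) has a pole at the origin (type 1), so the static position error constant is infinite and e_ss = 1/(1+∞) = 0.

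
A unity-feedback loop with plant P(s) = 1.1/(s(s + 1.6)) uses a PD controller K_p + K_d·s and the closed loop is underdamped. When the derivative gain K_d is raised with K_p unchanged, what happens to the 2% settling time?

decrease

Characteristic equation s² + (1.6 + 1.1K_d)s + 1.1K_p = 0: raising K_d increases ζω_n = (1.6+1.1K_d)/2 while the loop stays underdamped, so T_s ≈ 4/(ζω_n) decreases.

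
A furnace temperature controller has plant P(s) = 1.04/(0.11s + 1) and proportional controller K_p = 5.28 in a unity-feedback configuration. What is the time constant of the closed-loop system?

τ = 0.0169 s

Closed loop: T(s) = K_p·P/(1+K_p·P) = 5.491/(0.11s + 1 + 5.491), with pole at s = −(1 + 5.491)/0.11 = −59.01.
Closed-loop time constant τ = 1/59.01 = 0.0169 s.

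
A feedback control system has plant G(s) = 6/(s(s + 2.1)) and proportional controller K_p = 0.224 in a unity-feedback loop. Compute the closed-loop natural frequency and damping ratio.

ω_n = 1.16 rad/s, ζ = 0.906

1 + K_p·G(s) = 0 gives s² + 2.1s + 1.344 = 0.
Matching s² + 2ζω_n s + ω_n²: ω_n = √1.344 = 1.159 rad/s and 2ζω_n = 2.1, so ζ = 2.1/(2·1.159) = 0.906.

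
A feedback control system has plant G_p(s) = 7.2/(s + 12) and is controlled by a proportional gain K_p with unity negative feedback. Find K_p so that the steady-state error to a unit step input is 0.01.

K_p = 165

For a type-0 loop with proportional control, e_ss = 1/(1 + K_p·G_p(0)).
G_p(0) = 0.6. Require 1/(1 + K_p·0.6) = 0.01, so 1 + 0.6·K_p = 100.
K_p = (100 − 1)/0.6 = 165.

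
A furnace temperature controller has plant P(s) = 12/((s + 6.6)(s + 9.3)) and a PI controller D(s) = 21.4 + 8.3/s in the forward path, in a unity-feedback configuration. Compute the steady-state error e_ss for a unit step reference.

0

The open loop D(s)P(s) has a pole at the origin (type 1), so the static position error constant is infinite and e_ss = 1/(1+∞) = 0.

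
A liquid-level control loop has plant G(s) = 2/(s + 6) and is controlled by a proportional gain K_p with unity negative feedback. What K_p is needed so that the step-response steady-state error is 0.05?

For a type-0 loop with proportional control, e_ss = 1/(1 + K_p·G(0)).
G(0) = 0.3333. Require 1/(1 + K_p·0.3333) = 0.05, so 1 + 0.3333·K_p = 20.
K_p = (20 − 1)/0.3333 = 57.

K_p = 57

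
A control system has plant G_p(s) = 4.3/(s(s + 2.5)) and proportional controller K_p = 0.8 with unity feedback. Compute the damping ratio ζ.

1 + K_p·G_p(s) = 0 gives s² + 2.5s + 3.44 = 0.
So ω_n² = 3.44 ⇒ ω_n = 1.855 rad/s, and ζ = 2.5/(2ω_n) = 0.674.

ζ = 0.674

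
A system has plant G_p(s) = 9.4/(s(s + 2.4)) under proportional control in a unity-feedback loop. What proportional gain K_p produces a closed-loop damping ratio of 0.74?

K_p = 0.28

Closed-loop characteristic equation: s² + 2.4s + K_p·9.4 = 0.
So ω_n = √(9.4K_p) and 2ζω_n = 2.4, giving ζ = 2.4/(2√(9.4K_p)).
Setting ζ = 0.74: √(9.4K_p) = 2.4/(2·0.74) = 1.622, so K_p = 2.63/9.4 = 0.28.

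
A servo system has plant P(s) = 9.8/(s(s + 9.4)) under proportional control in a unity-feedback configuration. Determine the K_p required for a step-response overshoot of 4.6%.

K_p = 4.6

From %OS = 100·exp(−πζ/√(1−ζ²)) = 4.6%, ζ = −ln(0.046)/√(π²+ln²(0.046)) = 0.7.
Characteristic equation s² + 9.4s + 9.8K_p = 0 gives ζ = 9.4/(2√(9.8K_p)).
Setting ζ = 0.7: √(9.8K_p) = 9.4/(2·0.7) = 6.715, so K_p = 45.09/9.8 = 4.6.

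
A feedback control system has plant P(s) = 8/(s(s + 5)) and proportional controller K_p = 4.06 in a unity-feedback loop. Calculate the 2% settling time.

T_s ≈ 1.6 s

From 1 + K_pP(s) = 0: s² + 5s + 32.48 = 0 ⇒ ω_n = 5.699, ζ = 0.4387.
2% settling time T_s ≈ 4/(ζω_n) = 4/2.5 = 1.6 s.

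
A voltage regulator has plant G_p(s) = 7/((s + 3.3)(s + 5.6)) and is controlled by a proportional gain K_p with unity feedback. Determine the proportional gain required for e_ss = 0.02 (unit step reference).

For a type-0 loop with proportional control, e_ss = 1/(1 + K_p·G_p(0)).
G_p(0) = 0.3788. Require 1/(1 + K_p·0.3788) = 0.02, so 1 + 0.3788·K_p = 50.
K_p = (50 − 1)/0.3788 = 129.

K_p = 129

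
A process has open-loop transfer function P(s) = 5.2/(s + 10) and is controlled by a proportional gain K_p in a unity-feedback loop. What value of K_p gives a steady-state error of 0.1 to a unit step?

For a type-0 loop with proportional control, e_ss = 1/(1 + K_p·P(0)).
P(0) = 0.52. Require 1/(1 + K_p·0.52) = 0.1, so 1 + 0.52·K_p = 10.
K_p = (10 − 1)/0.52 = 17.3.

K_p = 17.3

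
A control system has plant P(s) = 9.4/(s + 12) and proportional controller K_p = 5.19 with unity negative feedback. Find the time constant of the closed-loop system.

Closed-loop transfer function: T(s) = K_p·P(s)/(1 + K_p·P(s)) = 48.79/(s + 12 + 48.79) = 48.79/(s + 60.79).
Time constant τ = 1/60.79 = 0.0165 s.

τ = 0.0165 s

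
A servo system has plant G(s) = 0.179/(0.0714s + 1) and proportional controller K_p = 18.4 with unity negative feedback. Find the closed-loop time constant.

Closed loop: T(s) = K_p·G/(1+K_p·G) = 3.294/(0.0714s + 1 + 3.294), with pole at s = −(1 + 3.294)/0.0714 = −60.13.
Closed-loop time constant τ = 1/60.13 = 0.0166 s.

τ = 0.0166 s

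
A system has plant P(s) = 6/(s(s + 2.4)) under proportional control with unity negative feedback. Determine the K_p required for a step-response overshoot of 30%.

K_p = 1.87

From %OS = 100·exp(−πζ/√(1−ζ²)) = 30%, ζ = −ln(0.3)/√(π²+ln²(0.3)) = 0.3579.
Characteristic equation s² + 2.4s + 6K_p = 0 gives ζ = 2.4/(2√(6K_p)).
Setting ζ = 0.3579: √(6K_p) = 2.4/(2·0.3579) = 3.353, so K_p = 11.24/6 = 1.87.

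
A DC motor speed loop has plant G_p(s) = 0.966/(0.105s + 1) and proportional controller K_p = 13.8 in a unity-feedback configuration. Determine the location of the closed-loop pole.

s = -136.5

Closed loop: T(s) = K_p·G_p/(1+K_p·G_p) = 13.33/(0.105s + 1 + 13.33), with pole at s = −(1 + 13.33)/0.105 = −136.5.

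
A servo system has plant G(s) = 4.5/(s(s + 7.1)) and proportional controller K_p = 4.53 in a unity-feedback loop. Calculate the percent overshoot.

1.84%

The closed-loop denominator s² + 7.1s + 20.39 gives ω_n = √20.39 = 4.515 and ζ = 7.1/(2ω_n) = 0.7863.
%OS = 100·exp(−πζ/√(1−ζ²)) = 100·exp(−π·0.7863/√0.3818) = 1.84%.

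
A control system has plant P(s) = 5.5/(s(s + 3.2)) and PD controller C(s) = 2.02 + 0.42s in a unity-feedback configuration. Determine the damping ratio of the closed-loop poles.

ζ = 0.827

Forward path: (2.02 + 0.42s)·5.5/(s(s+3.2)). The closed-loop characteristic equation is s² + (3.2 + 5.5·0.42)s + 5.5·2.02 = 0.
That is s² + 5.51s + 11.11 = 0, so ω_n = 3.333 rad/s and ζ = 5.51/(2·3.333) = 0.8265.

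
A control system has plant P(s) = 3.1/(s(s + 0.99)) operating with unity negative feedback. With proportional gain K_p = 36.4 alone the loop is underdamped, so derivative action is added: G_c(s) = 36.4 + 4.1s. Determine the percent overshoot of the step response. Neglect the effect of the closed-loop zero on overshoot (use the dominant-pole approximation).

7.06%

Forward path: (36.4 + 4.1s)·3.1/(s(s+0.99)). The closed-loop characteristic equation is s² + (0.99 + 3.1·4.1)s + 3.1·36.4 = 0.
That is s² + 13.7s + 112.8 = 0, so ω_n = 10.62 rad/s and ζ = 13.7/(2·10.62) = 0.6449.
%OS = 100·exp(−πζ/√(1−ζ²)) = 7.06%.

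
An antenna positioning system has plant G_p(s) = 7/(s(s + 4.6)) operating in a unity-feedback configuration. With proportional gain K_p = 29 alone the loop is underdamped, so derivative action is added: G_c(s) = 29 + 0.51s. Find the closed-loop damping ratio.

Forward path: (29 + 0.51s)·7/(s(s+4.6)). The closed-loop characteristic equation is s² + (4.6 + 7·0.51)s + 7·29 = 0.
That is s² + 8.17s + 203 = 0, so ω_n = 14.25 rad/s and ζ = 8.17/(2·14.25) = 0.2867.

ζ = 0.287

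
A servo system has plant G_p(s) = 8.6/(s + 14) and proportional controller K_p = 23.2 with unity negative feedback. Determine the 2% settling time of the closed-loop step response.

T_s ≈ 0.0187 s

Closed-loop transfer function: T(s) = K_p·G_p(s)/(1 + K_p·G_p(s)) = 199.5/(s + 14 + 199.5) = 199.5/(s + 213.5).
Time constant τ = 1/213.5 = 0.004683 s, so the 2% settling time is about 4τ = 0.0187 s.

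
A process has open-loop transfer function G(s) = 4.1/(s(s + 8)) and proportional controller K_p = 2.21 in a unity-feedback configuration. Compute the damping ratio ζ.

ζ = 1.33

1 + K_p·G(s) = 0 gives s² + 8s + 9.061 = 0.
So ω_n² = 9.061 ⇒ ω_n = 3.01 rad/s, and ζ = 8/(2ω_n) = 1.33.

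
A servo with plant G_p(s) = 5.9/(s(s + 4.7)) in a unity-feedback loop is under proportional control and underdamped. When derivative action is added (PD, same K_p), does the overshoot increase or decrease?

decrease

With PD the characteristic equation becomes s² + (a + K·K_d)s + K·K_p = 0; the damping term grows, ζ rises, overshoot falls.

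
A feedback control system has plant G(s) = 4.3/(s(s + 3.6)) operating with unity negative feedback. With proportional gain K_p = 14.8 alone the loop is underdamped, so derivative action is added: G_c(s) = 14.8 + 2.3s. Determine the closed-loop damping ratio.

Forward path: (14.8 + 2.3s)·4.3/(s(s+3.6)). The closed-loop characteristic equation is s² + (3.6 + 4.3·2.3)s + 4.3·14.8 = 0.
That is s² + 13.49s + 63.64 = 0, so ω_n = 7.977 rad/s and ζ = 13.49/(2·7.977) = 0.8455.

ζ = 0.846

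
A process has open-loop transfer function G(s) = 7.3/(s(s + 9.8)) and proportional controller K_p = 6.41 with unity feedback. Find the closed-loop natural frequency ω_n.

ω_n = 6.84 rad/s

The closed-loop denominator is s(s+9.8) + 6.41·7.3 = s² + 9.8s + 46.79.
Matching s² + 2ζω_n s + ω_n²: ω_n = √46.79 = 6.841 rad/s and 2ζω_n = 9.8, so ζ = 9.8/(2·6.841) = 0.716.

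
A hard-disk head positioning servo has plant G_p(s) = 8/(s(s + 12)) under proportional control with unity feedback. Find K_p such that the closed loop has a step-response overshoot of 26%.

From %OS = 100·exp(−πζ/√(1−ζ²)) = 26%, ζ = −ln(0.26)/√(π²+ln²(0.26)) = 0.3941.
Characteristic equation s² + 12s + 8K_p = 0 gives ζ = 12/(2√(8K_p)).
Setting ζ = 0.3941: √(8K_p) = 12/(2·0.3941) = 15.23, so K_p = 231.8/8 = 29.

K_p = 29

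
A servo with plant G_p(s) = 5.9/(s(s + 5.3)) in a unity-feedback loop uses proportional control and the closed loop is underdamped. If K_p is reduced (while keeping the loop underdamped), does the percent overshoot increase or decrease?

ζ = 5.3/(2√(5.9K_p)) rises as K_p falls; higher damping means less overshoot.

decrease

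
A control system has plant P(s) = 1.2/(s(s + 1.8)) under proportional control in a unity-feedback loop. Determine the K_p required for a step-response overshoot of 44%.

K_p = 10.6

From %OS = 100·exp(−πζ/√(1−ζ²)) = 44%, ζ = −ln(0.44)/√(π²+ln²(0.44)) = 0.2528.
Characteristic equation s² + 1.8s + 1.2K_p = 0 gives ζ = 1.8/(2√(1.2K_p)).
Setting ζ = 0.2528: √(1.2K_p) = 1.8/(2·0.2528) = 3.56, so K_p = 12.67/1.2 = 10.6.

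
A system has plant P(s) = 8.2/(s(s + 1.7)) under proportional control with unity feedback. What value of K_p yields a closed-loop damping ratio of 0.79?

K_p = 0.141

Closed-loop characteristic equation: s² + 1.7s + K_p·8.2 = 0.
So ω_n = √(8.2K_p) and 2ζω_n = 1.7, giving ζ = 1.7/(2√(8.2K_p)).
Setting ζ = 0.79: √(8.2K_p) = 1.7/(2·0.79) = 1.076, so K_p = 1.158/8.2 = 0.141.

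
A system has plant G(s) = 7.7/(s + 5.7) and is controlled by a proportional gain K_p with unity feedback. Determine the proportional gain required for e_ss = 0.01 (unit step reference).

For a type-0 loop with proportional control, e_ss = 1/(1 + K_p·G(0)).
G(0) = 1.351. Require 1/(1 + K_p·1.351) = 0.01, so 1 + 1.351·K_p = 100.
K_p = (100 − 1)/1.351 = 73.3.

K_p = 73.3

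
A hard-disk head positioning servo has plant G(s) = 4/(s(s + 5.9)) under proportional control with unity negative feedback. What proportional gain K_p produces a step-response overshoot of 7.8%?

K_p = 5.48

From %OS = 100·exp(−πζ/√(1−ζ²)) = 7.8%, ζ = −ln(0.078)/√(π²+ln²(0.078)) = 0.6304.
Characteristic equation s² + 5.9s + 4K_p = 0 gives ζ = 5.9/(2√(4K_p)).
Setting ζ = 0.6304: √(4K_p) = 5.9/(2·0.6304) = 4.68, so K_p = 21.9/4 = 5.48.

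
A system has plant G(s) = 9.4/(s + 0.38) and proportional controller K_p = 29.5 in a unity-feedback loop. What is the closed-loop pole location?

s = -277.7

Closed-loop transfer function: T(s) = K_p·G(s)/(1 + K_p·G(s)) = 277.3/(s + 0.38 + 277.3) = 277.3/(s + 277.7).
The closed-loop pole is at s = −277.7.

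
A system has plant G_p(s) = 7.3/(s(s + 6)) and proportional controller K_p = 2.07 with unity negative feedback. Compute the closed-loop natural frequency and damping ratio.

ω_n = 3.89 rad/s, ζ = 0.772

The closed-loop denominator is s(s+6) + 2.07·7.3 = s² + 6s + 15.11.
Matching s² + 2ζω_n s + ω_n²: ω_n = √15.11 = 3.887 rad/s and 2ζω_n = 6, so ζ = 6/(2·3.887) = 0.772.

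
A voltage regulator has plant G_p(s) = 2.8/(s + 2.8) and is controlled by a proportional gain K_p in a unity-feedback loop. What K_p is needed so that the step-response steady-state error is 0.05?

The loop is type 0, so e_ss(step) = 1/(1 + K_pos) with K_pos = K_p·G_p(0).
G_p(0) = 1. Require 1/(1 + K_p·1) = 0.05, so 1 + 1·K_p = 20.
K_p = (20 − 1)/1 = 19.

K_p = 19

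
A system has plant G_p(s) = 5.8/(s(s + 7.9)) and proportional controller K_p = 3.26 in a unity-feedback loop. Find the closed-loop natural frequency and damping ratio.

With unity feedback the closed-loop characteristic equation is s² + 7.9s + 3.26·5.8 = s² + 7.9s + 18.91 = 0.
So ω_n² = 18.91 ⇒ ω_n = 4.348 rad/s, and ζ = 7.9/(2ω_n) = 0.908.

ω_n = 4.35 rad/s, ζ = 0.908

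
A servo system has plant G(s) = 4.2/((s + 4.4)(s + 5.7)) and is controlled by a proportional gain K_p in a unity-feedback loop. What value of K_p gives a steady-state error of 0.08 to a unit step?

For a type-0 loop with proportional control, e_ss = 1/(1 + K_p·G(0)).
G(0) = 0.1675. Require 1/(1 + K_p·0.1675) = 0.08, so 1 + 0.1675·K_p = 12.5.
K_p = (12.5 − 1)/0.1675 = 68.7.

K_p = 68.7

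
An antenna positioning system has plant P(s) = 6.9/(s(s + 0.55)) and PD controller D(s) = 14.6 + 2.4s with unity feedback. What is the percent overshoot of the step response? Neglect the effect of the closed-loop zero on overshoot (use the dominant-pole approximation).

0.597%

Forward path: (14.6 + 2.4s)·6.9/(s(s+0.55)). The closed-loop characteristic equation is s² + (0.55 + 6.9·2.4)s + 6.9·14.6 = 0.
That is s² + 17.11s + 100.7 = 0, so ω_n = 10.04 rad/s and ζ = 17.11/(2·10.04) = 0.8524.
%OS = 100·exp(−πζ/√(1−ζ²)) = 0.597%.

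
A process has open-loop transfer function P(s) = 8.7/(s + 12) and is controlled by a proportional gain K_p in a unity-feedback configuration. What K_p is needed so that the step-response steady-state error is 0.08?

For a type-0 loop with proportional control, e_ss = 1/(1 + K_p·P(0)).
P(0) = 0.725. Require 1/(1 + K_p·0.725) = 0.08, so 1 + 0.725·K_p = 12.5.
K_p = (12.5 − 1)/0.725 = 15.9.

K_p = 15.9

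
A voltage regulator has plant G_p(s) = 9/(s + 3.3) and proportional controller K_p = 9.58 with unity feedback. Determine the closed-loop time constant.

Closed-loop transfer function: T(s) = K_p·G_p(s)/(1 + K_p·G_p(s)) = 86.22/(s + 3.3 + 86.22) = 86.22/(s + 89.52).
Time constant τ = 1/89.52 = 0.0112 s.

τ = 0.0112 s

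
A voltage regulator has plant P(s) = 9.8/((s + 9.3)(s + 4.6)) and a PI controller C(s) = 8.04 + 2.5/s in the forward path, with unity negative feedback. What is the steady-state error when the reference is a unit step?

0

The open loop C(s)P(s) has a pole at the origin (type 1), so the static position error constant is infinite and e_ss = 1/(1+∞) = 0.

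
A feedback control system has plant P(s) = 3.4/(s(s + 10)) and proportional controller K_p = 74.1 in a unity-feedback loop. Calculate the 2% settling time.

T_s ≈ 0.8 s

Closed-loop characteristic equation: s² + 10s + 251.9 = 0, so ω_n = 15.87 rad/s and ζ = 10/(2·15.87) = 0.315.
2% settling time T_s ≈ 4/(ζω_n) = 4/5 = 0.8 s.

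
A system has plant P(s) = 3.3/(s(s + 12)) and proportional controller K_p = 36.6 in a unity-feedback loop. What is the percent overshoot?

The closed-loop denominator s² + 12s + 120.8 gives ω_n = √120.8 = 10.99 and ζ = 12/(2ω_n) = 0.546.
%OS = 100·exp(−πζ/√(1−ζ²)) = 100·exp(−π·0.546/√0.7019) = 12.9%.

12.9%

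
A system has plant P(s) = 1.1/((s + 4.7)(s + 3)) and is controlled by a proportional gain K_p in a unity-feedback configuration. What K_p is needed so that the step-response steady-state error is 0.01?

K_p = 1270

For a type-0 loop with proportional control, e_ss = 1/(1 + K_p·P(0)).
P(0) = 0.07801. Require 1/(1 + K_p·0.07801) = 0.01, so 1 + 0.07801·K_p = 100.
K_p = (100 − 1)/0.07801 = 1270.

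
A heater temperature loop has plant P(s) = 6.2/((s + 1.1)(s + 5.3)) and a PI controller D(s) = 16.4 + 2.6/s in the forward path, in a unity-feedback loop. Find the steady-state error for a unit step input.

The open loop D(s)P(s) has a pole at the origin (type 1), so the static position error constant is infinite and e_ss = 1/(1+∞) = 0.

0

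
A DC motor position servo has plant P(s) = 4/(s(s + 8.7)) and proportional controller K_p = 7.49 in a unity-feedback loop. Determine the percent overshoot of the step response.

1.64%

The closed-loop denominator s² + 8.7s + 29.96 gives ω_n = √29.96 = 5.474 and ζ = 8.7/(2ω_n) = 0.7947.
%OS = 100·exp(−πζ/√(1−ζ²)) = 100·exp(−π·0.7947/√0.3684) = 1.64%.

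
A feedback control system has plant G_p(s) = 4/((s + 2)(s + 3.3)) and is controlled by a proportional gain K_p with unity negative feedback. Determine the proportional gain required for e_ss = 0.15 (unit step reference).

K_p = 9.35

For a type-0 loop with proportional control, e_ss = 1/(1 + K_p·G_p(0)).
G_p(0) = 0.6061. Require 1/(1 + K_p·0.6061) = 0.15, so 1 + 0.6061·K_p = 6.667.
K_p = (6.667 − 1)/0.6061 = 9.35.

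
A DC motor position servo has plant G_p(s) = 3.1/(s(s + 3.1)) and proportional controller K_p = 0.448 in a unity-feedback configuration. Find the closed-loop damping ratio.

ζ = 1.32

With unity feedback the closed-loop characteristic equation is s² + 3.1s + 0.448·3.1 = s² + 3.1s + 1.389 = 0.
So ω_n² = 1.389 ⇒ ω_n = 1.178 rad/s, and ζ = 3.1/(2ω_n) = 1.32.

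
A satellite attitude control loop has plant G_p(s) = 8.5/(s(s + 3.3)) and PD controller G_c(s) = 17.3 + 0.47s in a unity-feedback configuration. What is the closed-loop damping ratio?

Forward path: (17.3 + 0.47s)·8.5/(s(s+3.3)). The closed-loop characteristic equation is s² + (3.3 + 8.5·0.47)s + 8.5·17.3 = 0.
That is s² + 7.295s + 147.1 = 0, so ω_n = 12.13 rad/s and ζ = 7.295/(2·12.13) = 0.3008.

ζ = 0.301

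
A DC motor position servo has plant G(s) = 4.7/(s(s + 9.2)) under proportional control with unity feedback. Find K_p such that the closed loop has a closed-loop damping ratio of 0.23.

Closed-loop characteristic equation: s² + 9.2s + K_p·4.7 = 0.
So ω_n = √(4.7K_p) and 2ζω_n = 9.2, giving ζ = 9.2/(2√(4.7K_p)).
Setting ζ = 0.23: √(4.7K_p) = 9.2/(2·0.23) = 20, so K_p = 400/4.7 = 85.1.

K_p = 85.1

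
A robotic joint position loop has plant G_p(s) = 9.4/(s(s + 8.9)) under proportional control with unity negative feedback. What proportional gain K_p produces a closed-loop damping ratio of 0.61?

K_p = 5.66

Closed-loop characteristic equation: s² + 8.9s + K_p·9.4 = 0.
So ω_n = √(9.4K_p) and 2ζω_n = 8.9, giving ζ = 8.9/(2√(9.4K_p)).
Setting ζ = 0.61: √(9.4K_p) = 8.9/(2·0.61) = 7.295, so K_p = 53.22/9.4 = 5.66.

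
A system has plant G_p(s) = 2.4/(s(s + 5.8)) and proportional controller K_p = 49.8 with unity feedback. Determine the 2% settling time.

T_s ≈ 1.38 s

From 1 + K_pG_p(s) = 0: s² + 5.8s + 119.5 = 0 ⇒ ω_n = 10.93, ζ = 0.2653.
2% settling time T_s ≈ 4/(ζω_n) = 4/2.9 = 1.38 s.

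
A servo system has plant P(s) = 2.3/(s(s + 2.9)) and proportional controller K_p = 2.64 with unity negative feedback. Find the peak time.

T_p = 1.58 s

The closed-loop denominator s² + 2.9s + 6.072 gives ω_n = √6.072 = 2.464 and ζ = 2.9/(2ω_n) = 0.5884.
Damped frequency ω_d = ω_n√(1−ζ²) = 1.992 rad/s, so peak time T_p = π/ω_d = 1.58 s.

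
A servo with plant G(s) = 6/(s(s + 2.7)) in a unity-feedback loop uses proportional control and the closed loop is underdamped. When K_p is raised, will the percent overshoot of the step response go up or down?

increase

Characteristic equation s² + 2.7s + K_p·6 = 0: raising K_p raises ω_n while 2ζω_n = 2.7 is fixed, so ζ falls and overshoot grows.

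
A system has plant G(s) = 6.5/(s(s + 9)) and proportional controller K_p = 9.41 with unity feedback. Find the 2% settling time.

T_s ≈ 0.889 s

Closed-loop characteristic equation: s² + 9s + 61.16 = 0, so ω_n = 7.821 rad/s and ζ = 9/(2·7.821) = 0.5754.
2% settling time T_s ≈ 4/(ζω_n) = 4/4.5 = 0.889 s.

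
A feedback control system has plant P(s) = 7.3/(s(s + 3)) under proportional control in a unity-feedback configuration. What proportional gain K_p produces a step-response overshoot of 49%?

K_p = 6.29

From %OS = 100·exp(−πζ/√(1−ζ²)) = 49%, ζ = −ln(0.49)/√(π²+ln²(0.49)) = 0.2214.
Characteristic equation s² + 3s + 7.3K_p = 0 gives ζ = 3/(2√(7.3K_p)).
Setting ζ = 0.2214: √(7.3K_p) = 3/(2·0.2214) = 6.774, so K_p = 45.89/7.3 = 6.29.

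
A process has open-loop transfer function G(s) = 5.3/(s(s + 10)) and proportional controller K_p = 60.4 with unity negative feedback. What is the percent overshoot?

40.1%

From 1 + K_pG(s) = 0: s² + 10s + 320.1 = 0 ⇒ ω_n = 17.89, ζ = 0.2795.
%OS = 100·exp(−πζ/√(1−ζ²)) = 100·exp(−π·0.2795/√0.9219) = 40.1%.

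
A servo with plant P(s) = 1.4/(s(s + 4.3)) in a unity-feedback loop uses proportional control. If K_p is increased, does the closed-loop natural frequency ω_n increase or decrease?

increase

ω_n = √(1.4·K_p), which grows with K_p.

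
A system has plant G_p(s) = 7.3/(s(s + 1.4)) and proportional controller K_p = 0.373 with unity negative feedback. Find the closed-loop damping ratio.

ζ = 0.424

1 + K_p·G_p(s) = 0 gives s² + 1.4s + 2.723 = 0.
Matching s² + 2ζω_n s + ω_n²: ω_n = √2.723 = 1.65 rad/s and 2ζω_n = 1.4, so ζ = 1.4/(2·1.65) = 0.424.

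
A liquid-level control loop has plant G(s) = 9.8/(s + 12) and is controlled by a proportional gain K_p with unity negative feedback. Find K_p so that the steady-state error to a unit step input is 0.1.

K_p = 11

For a type-0 loop with proportional control, e_ss = 1/(1 + K_p·G(0)).
G(0) = 0.8167. Require 1/(1 + K_p·0.8167) = 0.1, so 1 + 0.8167·K_p = 10.
K_p = (10 − 1)/0.8167 = 11.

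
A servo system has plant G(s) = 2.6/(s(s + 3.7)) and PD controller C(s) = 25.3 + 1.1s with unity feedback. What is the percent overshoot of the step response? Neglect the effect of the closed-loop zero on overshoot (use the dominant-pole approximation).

24.9%

Forward path: (25.3 + 1.1s)·2.6/(s(s+3.7)). The closed-loop characteristic equation is s² + (3.7 + 2.6·1.1)s + 2.6·25.3 = 0.
That is s² + 6.56s + 65.78 = 0, so ω_n = 8.11 rad/s and ζ = 6.56/(2·8.11) = 0.4044.
%OS = 100·exp(−πζ/√(1−ζ²)) = 24.9%.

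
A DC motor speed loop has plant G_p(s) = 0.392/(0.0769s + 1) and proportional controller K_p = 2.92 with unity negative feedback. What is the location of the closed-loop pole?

Closed loop: T(s) = K_p·G_p/(1+K_p·G_p) = 1.145/(0.0769s + 1 + 1.145), with pole at s = −(1 + 1.145)/0.0769 = −27.89.

s = -27.89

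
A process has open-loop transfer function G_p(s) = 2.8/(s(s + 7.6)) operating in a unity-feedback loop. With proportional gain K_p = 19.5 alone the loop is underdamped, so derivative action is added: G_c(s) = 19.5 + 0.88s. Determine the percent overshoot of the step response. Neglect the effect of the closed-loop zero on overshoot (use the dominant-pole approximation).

Forward path: (19.5 + 0.88s)·2.8/(s(s+7.6)). The closed-loop characteristic equation is s² + (7.6 + 2.8·0.88)s + 2.8·19.5 = 0.
That is s² + 10.06s + 54.6 = 0, so ω_n = 7.389 rad/s and ζ = 10.06/(2·7.389) = 0.681.
%OS = 100·exp(−πζ/√(1−ζ²)) = 5.39%.

5.39%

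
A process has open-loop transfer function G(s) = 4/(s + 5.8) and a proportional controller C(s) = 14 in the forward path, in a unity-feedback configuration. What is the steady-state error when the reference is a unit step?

The loop is type 0. Static position error constant K_pos = C(0)·G(0) = 14·0.6897 = 9.655.
Steady-state error to a unit step: e_ss = 1/(1+K_pos) = 1/10.66 = 0.0939.

0.0939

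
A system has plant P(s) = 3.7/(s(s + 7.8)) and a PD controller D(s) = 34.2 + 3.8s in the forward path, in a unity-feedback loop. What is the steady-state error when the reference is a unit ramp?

The loop has one pole at the origin (type 1). Velocity error constant K_v = lim_{s→0} s·D(s)P(s) = 34.2·3.7/7.8 = 16.22.
Steady-state error to a unit ramp: e_ss = 1/K_v = 0.0616.

0.0616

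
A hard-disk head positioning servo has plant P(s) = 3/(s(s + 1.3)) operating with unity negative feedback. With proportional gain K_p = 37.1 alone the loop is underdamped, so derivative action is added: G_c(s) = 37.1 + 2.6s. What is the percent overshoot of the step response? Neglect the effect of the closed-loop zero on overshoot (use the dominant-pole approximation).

22.3%

Forward path: (37.1 + 2.6s)·3/(s(s+1.3)). The closed-loop characteristic equation is s² + (1.3 + 3·2.6)s + 3·37.1 = 0.
That is s² + 9.1s + 111.3 = 0, so ω_n = 10.55 rad/s and ζ = 9.1/(2·10.55) = 0.4313.
%OS = 100·exp(−πζ/√(1−ζ²)) = 22.3%.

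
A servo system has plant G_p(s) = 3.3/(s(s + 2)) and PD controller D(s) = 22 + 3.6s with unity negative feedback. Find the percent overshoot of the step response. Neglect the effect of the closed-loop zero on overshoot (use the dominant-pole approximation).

Forward path: (22 + 3.6s)·3.3/(s(s+2)). The closed-loop characteristic equation is s² + (2 + 3.3·3.6)s + 3.3·22 = 0.
That is s² + 13.88s + 72.6 = 0, so ω_n = 8.521 rad/s and ζ = 13.88/(2·8.521) = 0.8145.
%OS = 100·exp(−πζ/√(1−ζ²)) = 1.21%.

1.21%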